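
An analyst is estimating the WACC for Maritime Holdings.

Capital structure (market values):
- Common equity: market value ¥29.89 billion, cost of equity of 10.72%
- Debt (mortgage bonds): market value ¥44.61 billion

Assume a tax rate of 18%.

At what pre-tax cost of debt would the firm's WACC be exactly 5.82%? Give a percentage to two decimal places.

3.09%

Total capital V = 29.89 + 44.61 = 74.5.
Equity weight = 29.89/74.5 = 0.4012.
Mortgage bonds weight = 44.61/74.5 = 0.5988.
Equity contribution = 0.4012 × 10.72% = 4.3010%.
Remaining for debt = 5.82% − 4.3010% = 1.5190%.
Rd × (1 − 18%) × 0.5988 = 1.5190%  ⇒  Rd = 3.0937%.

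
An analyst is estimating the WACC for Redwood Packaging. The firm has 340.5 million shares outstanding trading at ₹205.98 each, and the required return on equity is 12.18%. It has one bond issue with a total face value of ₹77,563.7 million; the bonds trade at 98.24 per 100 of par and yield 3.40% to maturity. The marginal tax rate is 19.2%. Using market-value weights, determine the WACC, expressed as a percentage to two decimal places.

Market value of equity E = 205.98 × 340.5m = 70136.19m. Market value of debt D = 77563.7m × 98.24/100 = 76198.57888m.
Total capital V = 70136.19 + 76198.57888 = 146334.76888.
Equity: weight = 70136.19/146334.76888 = 0.4793; cost = 12.18%.
Bonds outstanding: weight = 76198.57888/146334.76888 = 0.5207; after-tax cost = 3.4% × (1 − 19.2%) = 2.7472%.
WACC = 0.4793 × 12.1800% + 0.5207 × 2.7472% = 7.2682%.

7.27%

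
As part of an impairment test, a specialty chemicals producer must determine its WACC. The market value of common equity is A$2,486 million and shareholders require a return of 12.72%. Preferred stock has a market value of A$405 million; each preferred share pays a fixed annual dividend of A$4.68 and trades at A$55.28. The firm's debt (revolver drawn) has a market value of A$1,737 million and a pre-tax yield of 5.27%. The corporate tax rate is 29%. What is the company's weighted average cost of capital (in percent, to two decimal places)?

Cost of preferred: Rp = 4.68 / 55.28 = 8.4660%.
Total capital V = 2486 + 405 + 1737 = 4628.
Equity: weight = 2486/4628 = 0.5372; cost = 12.72%.
Preferred: weight = 405/4628 = 0.0875; cost = 8.466%.
Revolver drawn: weight = 1737/4628 = 0.3753; after-tax cost = 5.27% × (1 − 29%) = 3.7417%.
WACC = 0.5372 × 12.7200% + 0.0875 × 8.4660% + 0.3753 × 3.7417% = 8.9780%.

8.98%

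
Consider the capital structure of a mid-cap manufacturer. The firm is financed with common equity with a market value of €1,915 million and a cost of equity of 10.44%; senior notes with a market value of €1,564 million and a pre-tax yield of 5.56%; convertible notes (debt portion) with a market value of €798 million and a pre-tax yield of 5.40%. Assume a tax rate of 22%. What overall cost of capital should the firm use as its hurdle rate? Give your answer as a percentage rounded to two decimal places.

7.05%

Total capital V = 1915 + 1564 + 798 = 4277.
Equity: weight = 1915/4277 = 0.4477; cost = 10.44%.
Senior notes: weight = 1564/4277 = 0.3657; after-tax cost = 5.56% × (1 − 22%) = 4.3368%.
Convertible notes (debt portion): weight = 798/4277 = 0.1866; after-tax cost = 5.4% × (1 − 22%) = 4.2120%.
WACC = 0.4477 × 10.4400% + 0.3657 × 4.3368% + 0.1866 × 4.2120% = 7.0462%.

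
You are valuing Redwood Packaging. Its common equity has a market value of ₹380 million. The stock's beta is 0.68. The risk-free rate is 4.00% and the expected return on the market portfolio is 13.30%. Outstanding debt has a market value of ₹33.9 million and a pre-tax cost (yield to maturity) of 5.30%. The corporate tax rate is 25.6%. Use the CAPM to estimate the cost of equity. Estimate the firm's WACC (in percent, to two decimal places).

9.80%

Market risk premium = 13.3% − 4.0% = 9.3%.
Cost of equity via CAPM: Re = 4.0% + 0.68 × 9.3% = 10.3240%.
Total capital V = 380 + 33.9 = 413.9.
Equity: weight = 380/413.9 = 0.9181; cost = 10.324%.
Debt: weight = 33.9/413.9 = 0.0819; after-tax cost = 5.3% × (1 − 25.6%) = 3.9432%.
WACC = 0.9181 × 10.3240% + 0.0819 × 3.9432% = 9.8014%.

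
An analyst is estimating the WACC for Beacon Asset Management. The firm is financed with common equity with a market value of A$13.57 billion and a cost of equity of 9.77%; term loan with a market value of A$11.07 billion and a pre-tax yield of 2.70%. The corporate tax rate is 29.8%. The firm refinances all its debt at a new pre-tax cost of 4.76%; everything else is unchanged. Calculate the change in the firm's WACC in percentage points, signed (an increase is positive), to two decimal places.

Current WACC:
Total capital V = 13.57 + 11.07 = 24.64.
Equity: weight = 13.57/24.64 = 0.5507; cost = 9.77%.
Term loan: weight = 11.07/24.64 = 0.4493; after-tax cost = 2.7% × (1 − 29.8%) = 1.8954%.
WACC = 0.5507 × 9.7700% + 0.4493 × 1.8954% = 6.2322%.
After the change:
Total capital V = 13.57 + 11.07 = 24.64.
Equity: weight = 13.57/24.64 = 0.5507; cost = 9.77%.
Term loan: weight = 11.07/24.64 = 0.4493; after-tax cost = 4.76% × (1 − 29.8%) = 3.3415%.
WACC = 0.5507 × 9.7700% + 0.4493 × 3.3415% = 6.8819%.
Change in WACC = 6.8819% − 6.2322% = 0.6497 pp.

+0.65 pp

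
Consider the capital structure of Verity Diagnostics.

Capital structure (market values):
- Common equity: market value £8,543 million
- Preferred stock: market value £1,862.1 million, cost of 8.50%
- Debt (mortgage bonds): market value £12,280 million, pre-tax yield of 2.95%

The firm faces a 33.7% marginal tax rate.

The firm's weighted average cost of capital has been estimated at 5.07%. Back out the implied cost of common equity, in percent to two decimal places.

Total capital V = 8543 + 1862.1 + 12280 = 22685.1.
Equity weight = 8543/22685.1 = 0.3766.
Preferred weight = 1862.1/22685.1 = 0.0821.
Mortgage bonds weight = 12280/22685.1 = 0.5413.
Debt contribution = 0.5413 × 2.95% × (1 − 33.7%) = 1.0587%.
Preferred contribution = 0.0821 × 8.5% = 0.6977%.
Required equity contribution = 5.07% − 1.7565% = 3.3135%.
Re = 3.3135% / 0.3766 = 8.7988%.

8.80%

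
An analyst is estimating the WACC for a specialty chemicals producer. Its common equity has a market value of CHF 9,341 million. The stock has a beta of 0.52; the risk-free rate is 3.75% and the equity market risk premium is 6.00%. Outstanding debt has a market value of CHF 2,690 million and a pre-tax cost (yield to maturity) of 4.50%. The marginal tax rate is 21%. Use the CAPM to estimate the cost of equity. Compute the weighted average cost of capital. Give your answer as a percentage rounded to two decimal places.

Cost of equity via CAPM: Re = 3.75% + 0.52 × 6.0% = 6.8700%.
Total capital V = 9341 + 2690 = 12031.
Equity: weight = 9341/12031 = 0.7764; cost = 6.87%.
Debt: weight = 2690/12031 = 0.2236; after-tax cost = 4.5% × (1 − 21%) = 3.5550%.
WACC = 0.7764 × 6.8700% + 0.2236 × 3.5550% = 6.1288%.

6.13%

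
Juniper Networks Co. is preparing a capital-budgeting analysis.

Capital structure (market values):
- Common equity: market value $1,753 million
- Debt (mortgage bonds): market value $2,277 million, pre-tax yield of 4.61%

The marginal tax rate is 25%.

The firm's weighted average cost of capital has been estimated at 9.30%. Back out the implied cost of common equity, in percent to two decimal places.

16.89%

Total capital V = 1753 + 2277 = 4030.
Equity weight = 1753/4030 = 0.4350.
Mortgage bonds weight = 2277/4030 = 0.5650.
Debt contribution = 0.5650 × 4.61% × (1 − 25%) = 1.9535%.
Required equity contribution = 9.3% − 1.9535% = 7.3465%.
Re = 7.3465% / 0.4350 = 16.8889%.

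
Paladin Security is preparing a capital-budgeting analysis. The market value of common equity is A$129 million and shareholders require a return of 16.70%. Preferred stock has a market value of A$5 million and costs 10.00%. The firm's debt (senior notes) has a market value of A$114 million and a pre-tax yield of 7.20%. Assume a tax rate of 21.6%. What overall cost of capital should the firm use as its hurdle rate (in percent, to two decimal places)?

11.48%

Total capital V = 129 + 5 + 114 = 248.
Equity: weight = 129/248 = 0.5202; cost = 16.7%.
Preferred: weight = 5/248 = 0.0202; cost = 10%.
Senior notes: weight = 114/248 = 0.4597; after-tax cost = 7.2% × (1 − 21.6%) = 5.6448%.
WACC = 0.5202 × 16.7000% + 0.0202 × 10.0000% + 0.4597 × 5.6448% = 11.4831%.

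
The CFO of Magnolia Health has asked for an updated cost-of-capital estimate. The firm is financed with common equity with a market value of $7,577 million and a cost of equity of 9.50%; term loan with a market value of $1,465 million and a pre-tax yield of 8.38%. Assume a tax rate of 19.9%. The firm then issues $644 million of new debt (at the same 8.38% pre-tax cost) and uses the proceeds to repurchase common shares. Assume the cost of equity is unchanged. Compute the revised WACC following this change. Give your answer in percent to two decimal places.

8.85%

After the change:
Total capital V = 6933 + 2109 = 9042.
Equity: weight = 6933/9042 = 0.7668; cost = 9.5%.
Term loan: weight = 2109/9042 = 0.2332; after-tax cost = 8.38% × (1 − 19.9%) = 6.7124%.
WACC = 0.7668 × 9.5000% + 0.2332 × 6.7124% = 8.8498%.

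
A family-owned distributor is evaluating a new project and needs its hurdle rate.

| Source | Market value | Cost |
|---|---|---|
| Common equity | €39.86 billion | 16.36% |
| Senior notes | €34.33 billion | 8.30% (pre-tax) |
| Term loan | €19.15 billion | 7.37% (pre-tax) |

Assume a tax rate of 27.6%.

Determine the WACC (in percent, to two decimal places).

10.29%

Total capital V = 39.86 + 34.33 + 19.15 = 93.34.
Equity: weight = 39.86/93.34 = 0.4270; cost = 16.36%.
Senior notes: weight = 34.33/93.34 = 0.3678; after-tax cost = 8.3% × (1 − 27.6%) = 6.0092%.
Term loan: weight = 19.15/93.34 = 0.2052; after-tax cost = 7.37% × (1 − 27.6%) = 5.3359%.
WACC = 0.4270 × 16.3600% + 0.3678 × 6.0092% + 0.2052 × 5.3359% = 10.2913%.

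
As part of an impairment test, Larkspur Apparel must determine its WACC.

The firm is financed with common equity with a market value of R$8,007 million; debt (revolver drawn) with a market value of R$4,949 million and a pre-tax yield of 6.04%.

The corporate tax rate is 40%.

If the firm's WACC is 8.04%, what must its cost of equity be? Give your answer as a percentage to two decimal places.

10.77%

Total capital V = 8007 + 4949 = 12956.
Equity weight = 8007/12956 = 0.6180.
Revolver drawn weight = 4949/12956 = 0.3820.
Debt contribution = 0.3820 × 6.04% × (1 − 40%) = 1.3843%.
Required equity contribution = 8.04% − 1.3843% = 6.6557%.
Re = 6.6557% / 0.6180 = 10.7695%.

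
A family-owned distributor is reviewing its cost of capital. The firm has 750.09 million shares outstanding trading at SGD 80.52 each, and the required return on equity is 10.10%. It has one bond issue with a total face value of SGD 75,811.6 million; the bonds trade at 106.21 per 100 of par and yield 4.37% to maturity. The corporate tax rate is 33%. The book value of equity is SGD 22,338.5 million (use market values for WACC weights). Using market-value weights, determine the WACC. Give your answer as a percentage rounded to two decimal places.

6.00%

Market value of equity E = 80.52 × 750.09m = 60397.2468m. Market value of debt D = 75811.6m × 106.21/100 = 80519.50036m.
Total capital V = 60397.2468 + 80519.50036 = 140916.74716.
Equity: weight = 60397.2468/140916.74716 = 0.4286; cost = 10.1%.
Bonds outstanding: weight = 80519.50036/140916.74716 = 0.5714; after-tax cost = 4.37% × (1 − 33%) = 2.9279%.
WACC = 0.4286 × 10.1000% + 0.5714 × 2.9279% = 6.0019%.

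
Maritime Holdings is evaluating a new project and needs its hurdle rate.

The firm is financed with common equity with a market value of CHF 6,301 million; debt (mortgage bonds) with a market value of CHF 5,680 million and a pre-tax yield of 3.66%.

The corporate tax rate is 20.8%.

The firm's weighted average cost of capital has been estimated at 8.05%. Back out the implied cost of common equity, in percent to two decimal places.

Total capital V = 6301 + 5680 = 11981.
Equity weight = 6301/11981 = 0.5259.
Mortgage bonds weight = 5680/11981 = 0.4741.
Debt contribution = 0.4741 × 3.66% × (1 − 20.8%) = 1.3742%.
Required equity contribution = 8.05% − 1.3742% = 6.6758%.
Re = 6.6758% / 0.5259 = 12.6936%.

12.69%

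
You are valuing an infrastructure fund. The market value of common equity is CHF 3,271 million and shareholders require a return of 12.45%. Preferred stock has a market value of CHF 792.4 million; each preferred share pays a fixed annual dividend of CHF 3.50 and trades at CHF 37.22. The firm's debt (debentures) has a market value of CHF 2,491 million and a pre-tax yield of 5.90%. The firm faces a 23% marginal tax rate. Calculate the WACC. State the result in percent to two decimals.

Cost of preferred: Rp = 3.5 / 37.22 = 9.4035%.
Total capital V = 3271 + 792.4 + 2491 = 6554.4.
Equity: weight = 3271/6554.4 = 0.4991; cost = 12.45%.
Preferred: weight = 792.4/6554.4 = 0.1209; cost = 9.4035%.
Debentures: weight = 2491/6554.4 = 0.3801; after-tax cost = 5.9% × (1 − 23%) = 4.5430%.
WACC = 0.4991 × 12.4500% + 0.1209 × 9.4035% + 0.3801 × 4.5430% = 9.0766%.

9.08%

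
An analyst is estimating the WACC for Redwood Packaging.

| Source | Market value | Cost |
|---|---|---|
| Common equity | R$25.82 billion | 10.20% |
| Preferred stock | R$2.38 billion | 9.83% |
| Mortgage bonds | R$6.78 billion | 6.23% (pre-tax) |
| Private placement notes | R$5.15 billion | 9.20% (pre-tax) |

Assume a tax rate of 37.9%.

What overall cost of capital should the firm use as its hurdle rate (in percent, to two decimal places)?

Total capital V = 25.82 + 2.38 + 6.78 + 5.15 = 40.13.
Equity: weight = 25.82/40.13 = 0.6434; cost = 10.2%.
Preferred: weight = 2.38/40.13 = 0.0593; cost = 9.83%.
Mortgage bonds: weight = 6.78/40.13 = 0.1690; after-tax cost = 6.23% × (1 − 37.9%) = 3.8688%.
Private placement notes: weight = 5.15/40.13 = 0.1283; after-tax cost = 9.2% × (1 − 37.9%) = 5.7132%.
WACC = 0.6434 × 10.2000% + 0.0593 × 9.8300% + 0.1690 × 3.8688% + 0.1283 × 5.7132% = 8.5326%.

8.53%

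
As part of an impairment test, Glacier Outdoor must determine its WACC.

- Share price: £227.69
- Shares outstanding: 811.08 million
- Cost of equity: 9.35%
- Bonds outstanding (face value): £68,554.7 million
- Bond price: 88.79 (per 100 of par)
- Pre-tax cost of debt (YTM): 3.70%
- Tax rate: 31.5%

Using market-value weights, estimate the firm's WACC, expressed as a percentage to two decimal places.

Market value of equity E = 227.69 × 811.08m = 184674.8052m. Market value of debt D = 68554.7m × 88.79/100 = 60869.71813m.
Total capital V = 184674.8052 + 60869.71813 = 245544.52333.
Equity: weight = 184674.8052/245544.52333 = 0.7521; cost = 9.35%.
Bonds outstanding: weight = 60869.71813/245544.52333 = 0.2479; after-tax cost = 3.7% × (1 − 31.5%) = 2.5345%.
WACC = 0.7521 × 9.3500% + 0.2479 × 2.5345% = 7.6605%.

7.66%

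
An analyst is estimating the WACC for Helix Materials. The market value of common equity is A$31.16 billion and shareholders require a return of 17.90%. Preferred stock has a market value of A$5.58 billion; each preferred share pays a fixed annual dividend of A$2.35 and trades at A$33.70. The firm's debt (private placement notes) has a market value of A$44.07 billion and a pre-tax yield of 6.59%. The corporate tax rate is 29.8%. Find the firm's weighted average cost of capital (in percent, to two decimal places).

Cost of preferred: Rp = 2.35 / 33.7 = 6.9733%.
Total capital V = 31.16 + 5.58 + 44.07 = 80.81.
Equity: weight = 31.16/80.81 = 0.3856; cost = 17.9%.
Preferred: weight = 5.58/80.81 = 0.0691; cost = 6.9733%.
Private placement notes: weight = 44.07/80.81 = 0.5454; after-tax cost = 6.59% × (1 − 29.8%) = 4.6262%.
WACC = 0.3856 × 17.9000% + 0.0691 × 6.9733% + 0.5454 × 4.6262% = 9.9066%.

9.91%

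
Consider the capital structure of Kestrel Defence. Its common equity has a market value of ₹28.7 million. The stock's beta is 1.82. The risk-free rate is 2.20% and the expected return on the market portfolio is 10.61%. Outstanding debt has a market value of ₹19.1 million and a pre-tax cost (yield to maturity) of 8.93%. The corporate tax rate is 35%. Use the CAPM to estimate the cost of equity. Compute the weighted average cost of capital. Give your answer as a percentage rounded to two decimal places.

Market risk premium = 10.61% − 2.2% = 8.41%.
Cost of equity via CAPM: Re = 2.2% + 1.82 × 8.41% = 17.5062%.
Total capital V = 28.7 + 19.1 = 47.8.
Equity: weight = 28.7/47.8 = 0.6004; cost = 17.5062%.
Debt: weight = 19.1/47.8 = 0.3996; after-tax cost = 8.93% × (1 − 35%) = 5.8045%.
WACC = 0.6004 × 17.5062% + 0.3996 × 5.8045% = 12.8304%.

12.83%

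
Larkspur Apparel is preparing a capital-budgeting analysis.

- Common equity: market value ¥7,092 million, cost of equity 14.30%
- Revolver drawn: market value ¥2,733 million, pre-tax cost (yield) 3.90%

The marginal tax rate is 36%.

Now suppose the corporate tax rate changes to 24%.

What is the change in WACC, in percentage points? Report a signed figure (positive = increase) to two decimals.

Current WACC:
Total capital V = 7092 + 2733 = 9825.
Equity: weight = 7092/9825 = 0.7218; cost = 14.3%.
Revolver drawn: weight = 2733/9825 = 0.2782; after-tax cost = 3.9% × (1 − 36%) = 2.4960%.
WACC = 0.7218 × 14.3000% + 0.2782 × 2.4960% = 11.0165%.
After the change:
Total capital V = 7092 + 2733 = 9825.
Equity: weight = 7092/9825 = 0.7218; cost = 14.3%.
Revolver drawn: weight = 2733/9825 = 0.2782; after-tax cost = 3.9% × (1 − 24%) = 2.9640%.
WACC = 0.7218 × 14.3000% + 0.2782 × 2.9640% = 11.1467%.
Change in WACC = 11.1467% − 11.0165% = 0.1302 pp.

+0.13 pp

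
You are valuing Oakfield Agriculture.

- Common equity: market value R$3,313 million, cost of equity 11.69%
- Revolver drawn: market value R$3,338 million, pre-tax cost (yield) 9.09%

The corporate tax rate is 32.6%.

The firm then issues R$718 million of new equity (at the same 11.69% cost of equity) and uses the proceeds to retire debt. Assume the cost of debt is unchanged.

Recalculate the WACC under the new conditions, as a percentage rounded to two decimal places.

After the change:
Total capital V = 4031 + 2620 = 6651.
Equity: weight = 4031/6651 = 0.6061; cost = 11.69%.
Revolver drawn: weight = 2620/6651 = 0.3939; after-tax cost = 9.09% × (1 − 32.6%) = 6.1267%.
WACC = 0.6061 × 11.6900% + 0.3939 × 6.1267% = 9.4985%.

9.50%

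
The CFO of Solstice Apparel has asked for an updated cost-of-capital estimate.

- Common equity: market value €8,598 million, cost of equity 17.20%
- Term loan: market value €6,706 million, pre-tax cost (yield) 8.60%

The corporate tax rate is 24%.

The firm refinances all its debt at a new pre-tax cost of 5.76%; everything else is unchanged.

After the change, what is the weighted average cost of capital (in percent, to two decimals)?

11.58%

After the change:
Total capital V = 8598 + 6706 = 15304.
Equity: weight = 8598/15304 = 0.5618; cost = 17.2%.
Term loan: weight = 6706/15304 = 0.4382; after-tax cost = 5.76% × (1 − 24%) = 4.3776%.
WACC = 0.5618 × 17.2000% + 0.4382 × 4.3776% = 11.5814%.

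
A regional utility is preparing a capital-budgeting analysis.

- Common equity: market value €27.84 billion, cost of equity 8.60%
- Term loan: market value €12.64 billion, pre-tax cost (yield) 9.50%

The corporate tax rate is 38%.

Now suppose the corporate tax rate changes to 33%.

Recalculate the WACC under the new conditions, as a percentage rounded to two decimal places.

7.90%

After the change:
Total capital V = 27.84 + 12.64 = 40.48.
Equity: weight = 27.84/40.48 = 0.6877; cost = 8.6%.
Term loan: weight = 12.64/40.48 = 0.3123; after-tax cost = 9.5% × (1 − 33%) = 6.3650%.
WACC = 0.6877 × 8.6000% + 0.3123 × 6.3650% = 7.9021%.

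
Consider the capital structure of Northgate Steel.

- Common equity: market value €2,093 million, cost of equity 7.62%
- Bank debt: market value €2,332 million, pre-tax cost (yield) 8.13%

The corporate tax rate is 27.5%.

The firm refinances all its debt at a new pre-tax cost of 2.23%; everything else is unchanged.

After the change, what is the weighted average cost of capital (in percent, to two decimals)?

4.46%

After the change:
Total capital V = 2093 + 2332 = 4425.
Equity: weight = 2093/4425 = 0.4730; cost = 7.62%.
Bank debt: weight = 2332/4425 = 0.5270; after-tax cost = 2.23% × (1 − 27.5%) = 1.6167%.
WACC = 0.4730 × 7.6200% + 0.5270 × 1.6167% = 4.4563%.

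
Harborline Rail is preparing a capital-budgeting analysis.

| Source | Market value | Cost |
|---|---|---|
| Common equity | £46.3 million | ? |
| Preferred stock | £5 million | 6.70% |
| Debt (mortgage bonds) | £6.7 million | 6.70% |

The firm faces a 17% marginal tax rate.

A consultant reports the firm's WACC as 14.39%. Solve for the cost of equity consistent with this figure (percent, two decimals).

16.50%

Total capital V = 46.3 + 5 + 6.7 = 58.
Equity weight = 46.3/58 = 0.7983.
Preferred weight = 5/58 = 0.0862.
Mortgage bonds weight = 6.7/58 = 0.1155.
Debt contribution = 0.1155 × 6.7% × (1 − 17%) = 0.6424%.
Preferred contribution = 0.0862 × 6.7% = 0.5776%.
Required equity contribution = 14.39% − 1.2200% = 13.1700%.
Re = 13.1700% / 0.7983 = 16.4981%.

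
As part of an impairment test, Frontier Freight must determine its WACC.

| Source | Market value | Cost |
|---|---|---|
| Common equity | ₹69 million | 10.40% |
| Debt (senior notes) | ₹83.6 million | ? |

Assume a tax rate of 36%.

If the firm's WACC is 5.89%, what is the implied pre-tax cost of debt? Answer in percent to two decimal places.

Total capital V = 69 + 83.6 = 152.6.
Equity weight = 69/152.6 = 0.4522.
Senior notes weight = 83.6/152.6 = 0.5478.
Equity contribution = 0.4522 × 10.4% = 4.7025%.
Remaining for debt = 5.89% − 4.7025% = 1.1875%.
Rd × (1 − 36%) × 0.5478 = 1.1875%  ⇒  Rd = 3.3869%.

3.39%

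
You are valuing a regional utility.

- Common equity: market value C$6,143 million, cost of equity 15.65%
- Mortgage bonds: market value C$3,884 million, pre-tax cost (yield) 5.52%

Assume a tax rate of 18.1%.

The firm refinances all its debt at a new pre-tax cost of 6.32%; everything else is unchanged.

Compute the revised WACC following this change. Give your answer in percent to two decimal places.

11.59%

After the change:
Total capital V = 6143 + 3884 = 10027.
Equity: weight = 6143/10027 = 0.6126; cost = 15.65%.
Mortgage bonds: weight = 3884/10027 = 0.3874; after-tax cost = 6.32% × (1 − 18.1%) = 5.1761%.
WACC = 0.6126 × 15.6500% + 0.3874 × 5.1761% = 11.5929%.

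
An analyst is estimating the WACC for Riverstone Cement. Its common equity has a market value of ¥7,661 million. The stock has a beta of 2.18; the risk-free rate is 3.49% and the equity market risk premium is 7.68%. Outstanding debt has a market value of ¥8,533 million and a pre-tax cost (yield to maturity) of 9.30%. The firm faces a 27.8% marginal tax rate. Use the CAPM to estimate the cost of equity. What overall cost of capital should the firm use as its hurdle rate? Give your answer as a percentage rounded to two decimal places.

Cost of equity via CAPM: Re = 3.49% + 2.18 × 7.68% = 20.2324%.
Total capital V = 7661 + 8533 = 16194.
Equity: weight = 7661/16194 = 0.4731; cost = 20.2324%.
Debt: weight = 8533/16194 = 0.5269; after-tax cost = 9.3% × (1 − 27.8%) = 6.7146%.
WACC = 0.4731 × 20.2324% + 0.5269 × 6.7146% = 13.1096%.

13.11%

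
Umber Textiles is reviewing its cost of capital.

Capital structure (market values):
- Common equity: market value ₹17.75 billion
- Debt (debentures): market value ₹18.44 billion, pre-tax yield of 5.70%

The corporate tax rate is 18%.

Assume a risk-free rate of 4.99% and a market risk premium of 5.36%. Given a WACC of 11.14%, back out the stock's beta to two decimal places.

Total capital V = 17.75 + 18.44 = 36.19.
Equity weight = 17.75/36.19 = 0.4905.
Debentures weight = 18.44/36.19 = 0.5095.
Debt contribution = 0.5095 × 5.7% × (1 − 18%) = 2.3816%.
Required equity contribution = 11.14% − 2.3816% = 8.7584%  ⇒  Re = 17.8574%.
CAPM: 17.8574% = 4.99% + β × 5.36%  ⇒  β = 2.4006.

2.40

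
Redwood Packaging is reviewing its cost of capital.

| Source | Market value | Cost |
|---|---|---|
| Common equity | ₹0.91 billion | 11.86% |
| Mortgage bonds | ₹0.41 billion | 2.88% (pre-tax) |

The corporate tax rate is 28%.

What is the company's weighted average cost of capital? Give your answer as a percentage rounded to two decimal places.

Total capital V = 0.91 + 0.41 = 1.32.
Equity: weight = 0.91/1.32 = 0.6894; cost = 11.86%.
Mortgage bonds: weight = 0.41/1.32 = 0.3106; after-tax cost = 2.88% × (1 − 28%) = 2.0736%.
WACC = 0.6894 × 11.8600% + 0.3106 × 2.0736% = 8.8203%.

8.82%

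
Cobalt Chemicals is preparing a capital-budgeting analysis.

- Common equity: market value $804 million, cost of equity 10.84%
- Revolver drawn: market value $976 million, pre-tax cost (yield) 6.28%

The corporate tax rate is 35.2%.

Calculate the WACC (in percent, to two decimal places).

Total capital V = 804 + 976 = 1780.
Equity: weight = 804/1780 = 0.4517; cost = 10.84%.
Revolver drawn: weight = 976/1780 = 0.5483; after-tax cost = 6.28% × (1 − 35.2%) = 4.0694%.
WACC = 0.4517 × 10.8400% + 0.5483 × 4.0694% = 7.1276%.

7.13%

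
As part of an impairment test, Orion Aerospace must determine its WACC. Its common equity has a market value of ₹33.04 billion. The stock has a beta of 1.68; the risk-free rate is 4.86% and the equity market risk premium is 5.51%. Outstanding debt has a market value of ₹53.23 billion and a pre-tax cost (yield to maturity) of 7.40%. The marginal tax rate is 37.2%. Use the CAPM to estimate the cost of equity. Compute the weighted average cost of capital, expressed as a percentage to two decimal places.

8.27%

Cost of equity via CAPM: Re = 4.86% + 1.68 × 5.51% = 14.1168%.
Total capital V = 33.04 + 53.23 = 86.27.
Equity: weight = 33.04/86.27 = 0.3830; cost = 14.1168%.
Debt: weight = 53.23/86.27 = 0.6170; after-tax cost = 7.4% × (1 − 37.2%) = 4.6472%.
WACC = 0.3830 × 14.1168% + 0.6170 × 4.6472% = 8.2739%.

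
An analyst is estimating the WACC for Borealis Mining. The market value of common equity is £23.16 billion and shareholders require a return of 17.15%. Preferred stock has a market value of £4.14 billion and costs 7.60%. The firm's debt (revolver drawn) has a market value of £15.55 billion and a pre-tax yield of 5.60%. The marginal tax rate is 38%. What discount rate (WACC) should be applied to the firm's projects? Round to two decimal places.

11.26%

Total capital V = 23.16 + 4.14 + 15.55 = 42.85.
Equity: weight = 23.16/42.85 = 0.5405; cost = 17.15%.
Preferred: weight = 4.14/42.85 = 0.0966; cost = 7.6%.
Revolver drawn: weight = 15.55/42.85 = 0.3629; after-tax cost = 5.6% × (1 − 38%) = 3.4720%.
WACC = 0.5405 × 17.1500% + 0.0966 × 7.6000% + 0.3629 × 3.4720% = 11.2637%.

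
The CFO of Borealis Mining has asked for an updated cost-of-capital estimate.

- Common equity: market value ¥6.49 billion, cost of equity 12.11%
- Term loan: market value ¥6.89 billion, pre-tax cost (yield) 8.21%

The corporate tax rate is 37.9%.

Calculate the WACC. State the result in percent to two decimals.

8.50%

Total capital V = 6.49 + 6.89 = 13.38.
Equity: weight = 6.49/13.38 = 0.4851; cost = 12.11%.
Term loan: weight = 6.89/13.38 = 0.5149; after-tax cost = 8.21% × (1 − 37.9%) = 5.0984%.
WACC = 0.4851 × 12.1100% + 0.5149 × 5.0984% = 8.4994%.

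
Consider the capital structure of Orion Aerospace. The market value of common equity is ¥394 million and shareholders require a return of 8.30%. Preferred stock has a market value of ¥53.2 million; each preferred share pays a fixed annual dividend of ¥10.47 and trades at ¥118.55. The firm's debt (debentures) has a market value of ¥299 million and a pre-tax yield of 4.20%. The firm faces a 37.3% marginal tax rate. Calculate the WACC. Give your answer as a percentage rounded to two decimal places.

6.07%

Cost of preferred: Rp = 10.47 / 118.55 = 8.8317%.
Total capital V = 394 + 53.2 + 299 = 746.2.
Equity: weight = 394/746.2 = 0.5280; cost = 8.3%.
Preferred: weight = 53.2/746.2 = 0.0713; cost = 8.8317%.
Debentures: weight = 299/746.2 = 0.4007; after-tax cost = 4.2% × (1 − 37.3%) = 2.6334%.
WACC = 0.5280 × 8.3000% + 0.0713 × 8.8317% + 0.4007 × 2.6334% = 6.0673%.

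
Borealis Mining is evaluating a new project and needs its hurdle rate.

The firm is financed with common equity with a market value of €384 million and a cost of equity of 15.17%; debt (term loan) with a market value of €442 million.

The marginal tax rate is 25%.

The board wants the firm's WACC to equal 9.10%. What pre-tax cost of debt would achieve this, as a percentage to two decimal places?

Total capital V = 384 + 442 = 826.
Equity weight = 384/826 = 0.4649.
Term loan weight = 442/826 = 0.5351.
Equity contribution = 0.4649 × 15.17% = 7.0524%.
Remaining for debt = 9.1% − 7.0524% = 2.0476%.
Rd × (1 − 25%) × 0.5351 = 2.0476%  ⇒  Rd = 5.1020%.

5.10%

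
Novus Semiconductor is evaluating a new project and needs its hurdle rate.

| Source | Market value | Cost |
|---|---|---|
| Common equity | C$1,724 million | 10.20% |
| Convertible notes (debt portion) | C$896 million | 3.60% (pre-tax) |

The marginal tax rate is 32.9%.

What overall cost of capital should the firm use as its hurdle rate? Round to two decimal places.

7.54%

Total capital V = 1724 + 896 = 2620.
Equity: weight = 1724/2620 = 0.6580; cost = 10.2%.
Convertible notes (debt portion): weight = 896/2620 = 0.3420; after-tax cost = 3.6% × (1 − 32.9%) = 2.4156%.
WACC = 0.6580 × 10.2000% + 0.3420 × 2.4156% = 7.5379%.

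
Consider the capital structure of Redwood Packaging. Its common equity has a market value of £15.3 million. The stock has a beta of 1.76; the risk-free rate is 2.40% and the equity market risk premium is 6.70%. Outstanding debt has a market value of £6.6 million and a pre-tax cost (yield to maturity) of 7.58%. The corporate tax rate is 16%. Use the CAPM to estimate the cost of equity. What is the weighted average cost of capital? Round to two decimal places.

Cost of equity via CAPM: Re = 2.4% + 1.76 × 6.7% = 14.1920%.
Total capital V = 15.3 + 6.6 = 21.9.
Equity: weight = 15.3/21.9 = 0.6986; cost = 14.192%.
Debt: weight = 6.6/21.9 = 0.3014; after-tax cost = 7.58% × (1 − 16%) = 6.3672%.
WACC = 0.6986 × 14.1920% + 0.3014 × 6.3672% = 11.8338%.

11.83%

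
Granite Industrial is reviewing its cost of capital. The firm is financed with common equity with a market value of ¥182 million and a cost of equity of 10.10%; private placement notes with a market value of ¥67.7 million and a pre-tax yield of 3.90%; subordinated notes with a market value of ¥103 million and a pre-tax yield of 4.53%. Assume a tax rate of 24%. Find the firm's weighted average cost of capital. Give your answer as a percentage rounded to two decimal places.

6.79%

Total capital V = 182 + 67.7 + 103 = 352.7.
Equity: weight = 182/352.7 = 0.5160; cost = 10.1%.
Private placement notes: weight = 67.7/352.7 = 0.1919; after-tax cost = 3.9% × (1 − 24%) = 2.9640%.
Subordinated notes: weight = 103/352.7 = 0.2920; after-tax cost = 4.53% × (1 − 24%) = 3.4428%.
WACC = 0.5160 × 10.1000% + 0.1919 × 2.9640% + 0.2920 × 3.4428% = 6.7861%.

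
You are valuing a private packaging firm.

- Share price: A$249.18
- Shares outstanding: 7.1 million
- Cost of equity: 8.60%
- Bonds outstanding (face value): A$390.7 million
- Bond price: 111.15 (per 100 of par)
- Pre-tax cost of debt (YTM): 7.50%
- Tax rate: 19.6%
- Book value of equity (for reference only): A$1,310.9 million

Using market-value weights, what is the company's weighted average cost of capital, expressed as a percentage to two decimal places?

8.09%

Market value of equity E = 249.18 × 7.1m = 1769.178m. Market value of debt D = 390.7m × 111.15/100 = 434.26305m.
Total capital V = 1769.178 + 434.26305 = 2203.44105.
Equity: weight = 1769.178/2203.44105 = 0.8029; cost = 8.6%.
Bonds outstanding: weight = 434.26305/2203.44105 = 0.1971; after-tax cost = 7.5% × (1 − 19.6%) = 6.0300%.
WACC = 0.8029 × 8.6000% + 0.1971 × 6.0300% = 8.0935%.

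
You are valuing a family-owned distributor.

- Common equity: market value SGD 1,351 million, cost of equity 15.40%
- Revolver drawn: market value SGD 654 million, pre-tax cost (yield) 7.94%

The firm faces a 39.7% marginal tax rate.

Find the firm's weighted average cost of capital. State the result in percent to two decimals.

Total capital V = 1351 + 654 = 2005.
Equity: weight = 1351/2005 = 0.6738; cost = 15.4%.
Revolver drawn: weight = 654/2005 = 0.3262; after-tax cost = 7.94% × (1 − 39.7%) = 4.7878%.
WACC = 0.6738 × 15.4000% + 0.3262 × 4.7878% = 11.9385%.

11.94%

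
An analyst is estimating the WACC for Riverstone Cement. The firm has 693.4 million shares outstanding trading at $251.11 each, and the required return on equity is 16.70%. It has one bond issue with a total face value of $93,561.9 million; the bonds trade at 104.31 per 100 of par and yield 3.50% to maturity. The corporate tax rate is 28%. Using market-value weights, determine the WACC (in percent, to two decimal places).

11.61%

Market value of equity E = 251.11 × 693.4m = 174119.674m. Market value of debt D = 93561.9m × 104.31/100 = 97594.41789m.
Total capital V = 174119.674 + 97594.41789 = 271714.09189.
Equity: weight = 174119.674/271714.09189 = 0.6408; cost = 16.7%.
Bonds outstanding: weight = 97594.41789/271714.09189 = 0.3592; after-tax cost = 3.5% × (1 − 28%) = 2.5200%.
WACC = 0.6408 × 16.7000% + 0.3592 × 2.5200% = 11.6068%.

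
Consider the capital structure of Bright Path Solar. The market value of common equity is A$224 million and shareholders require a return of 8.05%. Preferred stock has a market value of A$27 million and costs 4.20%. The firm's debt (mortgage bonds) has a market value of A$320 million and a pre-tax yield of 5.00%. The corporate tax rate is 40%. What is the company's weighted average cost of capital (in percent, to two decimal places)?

Total capital V = 224 + 27 + 320 = 571.
Equity: weight = 224/571 = 0.3923; cost = 8.05%.
Preferred: weight = 27/571 = 0.0473; cost = 4.2%.
Mortgage bonds: weight = 320/571 = 0.5604; after-tax cost = 5% × (1 − 40%) = 3.0000%.
WACC = 0.3923 × 8.0500% + 0.0473 × 4.2000% + 0.5604 × 3.0000% = 5.0378%.

5.04%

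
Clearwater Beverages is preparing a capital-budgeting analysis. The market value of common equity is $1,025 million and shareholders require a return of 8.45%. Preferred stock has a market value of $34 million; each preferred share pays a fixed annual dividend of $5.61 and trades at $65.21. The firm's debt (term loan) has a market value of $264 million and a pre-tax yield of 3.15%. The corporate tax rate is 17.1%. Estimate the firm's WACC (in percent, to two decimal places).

7.29%

Cost of preferred: Rp = 5.61 / 65.21 = 8.6030%.
Total capital V = 1025 + 34 + 264 = 1323.
Equity: weight = 1025/1323 = 0.7748; cost = 8.45%.
Preferred: weight = 34/1323 = 0.0257; cost = 8.603%.
Term loan: weight = 264/1323 = 0.1995; after-tax cost = 3.15% × (1 − 17.1%) = 2.6113%.
WACC = 0.7748 × 8.4500% + 0.0257 × 8.6030% + 0.1995 × 2.6113% = 7.2888%.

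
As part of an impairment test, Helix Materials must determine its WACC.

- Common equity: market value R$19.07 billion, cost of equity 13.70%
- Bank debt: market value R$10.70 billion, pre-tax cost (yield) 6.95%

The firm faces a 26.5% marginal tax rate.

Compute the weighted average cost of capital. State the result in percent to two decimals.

Total capital V = 19.07 + 10.7 = 29.77.
Equity: weight = 19.07/29.77 = 0.6406; cost = 13.7%.
Bank debt: weight = 10.7/29.77 = 0.3594; after-tax cost = 6.95% × (1 − 26.5%) = 5.1082%.
WACC = 0.6406 × 13.7000% + 0.3594 × 5.1082% = 10.6119%.

10.61%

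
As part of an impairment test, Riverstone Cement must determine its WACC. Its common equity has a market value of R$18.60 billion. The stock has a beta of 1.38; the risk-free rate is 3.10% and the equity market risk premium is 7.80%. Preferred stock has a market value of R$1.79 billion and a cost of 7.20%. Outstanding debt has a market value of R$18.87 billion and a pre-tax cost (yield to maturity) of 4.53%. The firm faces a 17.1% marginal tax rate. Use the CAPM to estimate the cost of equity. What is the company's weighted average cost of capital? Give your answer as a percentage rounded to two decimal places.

8.70%

Cost of equity via CAPM: Re = 3.1% + 1.38 × 7.8% = 13.8640%.
Total capital V = 18.6 + 1.79 + 18.87 = 39.26.
Equity: weight = 18.6/39.26 = 0.4738; cost = 13.864%.
Preferred: weight = 1.79/39.26 = 0.0456; cost = 7.2%.
Debt: weight = 18.87/39.26 = 0.4806; after-tax cost = 4.53% × (1 − 17.1%) = 3.7554%.
WACC = 0.4738 × 13.8640% + 0.0456 × 7.2000% + 0.4806 × 3.7554% = 8.7015%.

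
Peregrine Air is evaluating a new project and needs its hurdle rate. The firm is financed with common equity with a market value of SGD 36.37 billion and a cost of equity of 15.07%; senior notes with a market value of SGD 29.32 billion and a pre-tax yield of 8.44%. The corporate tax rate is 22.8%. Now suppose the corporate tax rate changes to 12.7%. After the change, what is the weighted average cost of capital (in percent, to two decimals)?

11.63%

After the change:
Total capital V = 36.37 + 29.32 = 65.69.
Equity: weight = 36.37/65.69 = 0.5537; cost = 15.07%.
Senior notes: weight = 29.32/65.69 = 0.4463; after-tax cost = 8.44% × (1 − 12.7%) = 7.3681%.
WACC = 0.5537 × 15.0700% + 0.4463 × 7.3681% = 11.6324%.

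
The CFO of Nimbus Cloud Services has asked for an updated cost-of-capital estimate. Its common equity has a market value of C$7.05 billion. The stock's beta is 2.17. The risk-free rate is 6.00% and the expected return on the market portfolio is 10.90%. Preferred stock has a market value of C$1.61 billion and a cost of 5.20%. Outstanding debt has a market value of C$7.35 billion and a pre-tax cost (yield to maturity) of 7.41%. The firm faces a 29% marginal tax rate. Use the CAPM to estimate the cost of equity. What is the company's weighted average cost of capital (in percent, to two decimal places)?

10.26%

Market risk premium = 10.9% − 6.0% = 4.9%.
Cost of equity via CAPM: Re = 6.0% + 2.17 × 4.9% = 16.6330%.
Total capital V = 7.05 + 1.61 + 7.35 = 16.01.
Equity: weight = 7.05/16.01 = 0.4403; cost = 16.633%.
Preferred: weight = 1.61/16.01 = 0.1006; cost = 5.2%.
Debt: weight = 7.35/16.01 = 0.4591; after-tax cost = 7.41% × (1 − 29%) = 5.2611%.
WACC = 0.4403 × 16.6330% + 0.1006 × 5.2000% + 0.4591 × 5.2611% = 10.2626%.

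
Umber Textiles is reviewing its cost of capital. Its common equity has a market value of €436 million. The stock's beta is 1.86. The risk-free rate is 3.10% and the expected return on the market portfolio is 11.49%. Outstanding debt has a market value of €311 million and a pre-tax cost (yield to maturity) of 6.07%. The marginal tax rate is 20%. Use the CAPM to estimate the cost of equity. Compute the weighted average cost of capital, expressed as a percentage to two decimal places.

Market risk premium = 11.49% − 3.1% = 8.39%.
Cost of equity via CAPM: Re = 3.1% + 1.86 × 8.39% = 18.7054%.
Total capital V = 436 + 311 = 747.
Equity: weight = 436/747 = 0.5837; cost = 18.7054%.
Debt: weight = 311/747 = 0.4163; after-tax cost = 6.07% × (1 − 20%) = 4.8560%.
WACC = 0.5837 × 18.7054% + 0.4163 × 4.8560% = 12.9395%.

12.94%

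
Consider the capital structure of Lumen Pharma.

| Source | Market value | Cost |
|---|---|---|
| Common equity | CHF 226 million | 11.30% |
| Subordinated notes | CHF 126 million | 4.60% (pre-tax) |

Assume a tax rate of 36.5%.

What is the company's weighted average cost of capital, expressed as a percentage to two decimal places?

Total capital V = 226 + 126 = 352.
Equity: weight = 226/352 = 0.6420; cost = 11.3%.
Subordinated notes: weight = 126/352 = 0.3580; after-tax cost = 4.6% × (1 − 36.5%) = 2.9210%.
WACC = 0.6420 × 11.3000% + 0.3580 × 2.9210% = 8.3007%.

8.30%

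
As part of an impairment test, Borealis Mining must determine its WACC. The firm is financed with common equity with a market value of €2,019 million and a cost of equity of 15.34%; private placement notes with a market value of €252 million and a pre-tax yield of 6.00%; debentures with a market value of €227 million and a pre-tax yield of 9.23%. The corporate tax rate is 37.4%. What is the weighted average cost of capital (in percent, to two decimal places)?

Total capital V = 2019 + 252 + 227 = 2498.
Equity: weight = 2019/2498 = 0.8082; cost = 15.34%.
Private placement notes: weight = 252/2498 = 0.1009; after-tax cost = 6% × (1 − 37.4%) = 3.7560%.
Debentures: weight = 227/2498 = 0.0909; after-tax cost = 9.23% × (1 − 37.4%) = 5.7780%.
WACC = 0.8082 × 15.3400% + 0.1009 × 3.7560% + 0.0909 × 5.7780% = 13.3025%.

13.30%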